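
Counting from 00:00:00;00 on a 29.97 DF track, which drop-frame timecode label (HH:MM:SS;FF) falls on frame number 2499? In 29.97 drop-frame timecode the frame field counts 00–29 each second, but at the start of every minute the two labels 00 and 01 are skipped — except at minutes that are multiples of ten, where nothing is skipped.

00:01:23;11

Each 10-minute DF block holds 10 × 60 × 30 − 9 × 2 = 17982 frames. 2499 ÷ 17982 → 0 full blocks, remainder 2499.
Within the partial block the first minute is 1800 frames and each further minute 1798, so 1 further minute boundary passed. Total skipped labels = 18 × 0 + 2 × 1 = 2.
Non-drop label index = 2499 + 2 = 2501; at 30 labels/s that is 00:01:23:11, i.e. DF 00:01:23;11.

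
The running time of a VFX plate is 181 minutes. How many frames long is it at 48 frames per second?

181 min = 10860 s.
Frames = 10860 × 48 = 521280.

521280 frames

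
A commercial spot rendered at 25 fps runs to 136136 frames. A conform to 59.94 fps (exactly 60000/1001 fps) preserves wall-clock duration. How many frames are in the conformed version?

326400 frames

Target frames = source frames × (target rate / source rate) = 136136 × (60000/1001)/(25) = 136136 × 2400/1001 = 326400.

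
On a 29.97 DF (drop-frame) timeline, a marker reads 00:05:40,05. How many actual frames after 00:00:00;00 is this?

10195

As if non-drop at 30 labels/s: (0 × 3600 + 5 × 60 + 40) × 30 + 5 = 10205.
Minute boundaries passed: 5; those not divisible by 10: 5 − 0 = 5; dropped labels = 2 × 5 = 10.
Actual frame index = 10205 − 10 = 10195.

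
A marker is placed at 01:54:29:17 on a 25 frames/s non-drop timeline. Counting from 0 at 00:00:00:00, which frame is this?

Total seconds to the label: (1 × 3600 + 54 × 60 + 29) = 6869.
Frame index = 6869 × 25 + 17 = 171742.

171742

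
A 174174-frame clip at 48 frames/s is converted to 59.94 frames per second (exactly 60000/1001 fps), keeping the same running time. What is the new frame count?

Target frames = source frames × (target rate / source rate) = 174174 × (60000/1001)/(48) = 174174 × 1250/1001 = 217500.

217500 frames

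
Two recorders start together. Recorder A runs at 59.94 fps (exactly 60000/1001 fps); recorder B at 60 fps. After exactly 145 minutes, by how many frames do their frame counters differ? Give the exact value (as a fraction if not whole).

522000/1001 frames

145 min = 8700 s.
A emits 60000/1001 × 8700 = 522000000/1001 frames; B emits 60 × 8700 = 522000.
Difference = 522000/1001 frames (≈ 521.4785); B is ahead of A.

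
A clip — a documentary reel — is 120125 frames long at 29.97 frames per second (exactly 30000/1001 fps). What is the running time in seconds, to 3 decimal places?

Running time = 120125 × 1001/30000 = 961961/240 s ≈ 4008.171 s.

4008.171 seconds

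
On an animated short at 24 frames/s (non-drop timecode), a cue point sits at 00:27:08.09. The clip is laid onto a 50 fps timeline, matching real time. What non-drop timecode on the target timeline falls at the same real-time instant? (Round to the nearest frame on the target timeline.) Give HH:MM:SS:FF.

Source frame index: (0×3600 + 27×60 + 8) × 24 + 9 = 39081.
Real time: 39081 / (24) = 13027/8 s.
Target frame: (13027/8) × (50) = 325675/4 ≈ 81418.750 → 81419.
At 50 labels/s: frame 81419 → 00:27:08:19.

00:27:08:19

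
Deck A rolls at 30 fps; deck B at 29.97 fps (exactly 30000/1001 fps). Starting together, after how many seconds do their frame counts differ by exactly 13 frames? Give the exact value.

The gap grows by |30000/1001 − 30| = 30/1001 frames per second.
Time for a 13-frame gap: 13 ÷ (30/1001) = 13013/30 s.

13013/30 seconds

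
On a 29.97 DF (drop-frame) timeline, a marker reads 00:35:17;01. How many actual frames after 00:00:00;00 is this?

63447

As if non-drop at 30 labels/s: (0 × 3600 + 35 × 60 + 17) × 30 + 1 = 63511.
Minute boundaries passed: 35; those not divisible by 10: 35 − 3 = 32; dropped labels = 2 × 32 = 64.
Actual frame index = 63511 − 64 = 63447.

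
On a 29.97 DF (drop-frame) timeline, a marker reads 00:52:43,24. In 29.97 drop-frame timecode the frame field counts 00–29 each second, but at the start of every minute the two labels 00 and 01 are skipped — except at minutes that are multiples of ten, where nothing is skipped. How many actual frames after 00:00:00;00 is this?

94820

Complete 10-minute blocks: 5, each 17982 frames → 89910.
Remaining 2 whole minutes in the current block: 1800 + 1 × 1798 = 3598 frames.
Within the current minute: 43 × 30 + 24 − 2 = 1312 (labels ;00/;01 skipped at this minute). Total = 89910 + 3598 + 1312 = 94820.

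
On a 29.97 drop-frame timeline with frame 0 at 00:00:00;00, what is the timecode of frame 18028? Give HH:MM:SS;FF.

Ten DF minutes hold 17982 frames, so frame 18028 lies in block 1 (frames 17982–35963) with 46 frames into that block.
The block's first minute is 1800 frames and the rest 1798 each; 46 frames reaches minute 0, so 1 × 18 + 0 × 2 = 18 labels have been skipped so far.
Adding those back, label number 18028 + 18 = 18046 at 30 labels/s is 601 s + 16 f = 0 h 10 min 1 s frame 16, i.e. 00:10:01;16.

00:10:01;16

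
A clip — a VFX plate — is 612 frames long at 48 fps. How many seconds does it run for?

12.75 seconds

Running time = 612 / (48) = 12.75 s.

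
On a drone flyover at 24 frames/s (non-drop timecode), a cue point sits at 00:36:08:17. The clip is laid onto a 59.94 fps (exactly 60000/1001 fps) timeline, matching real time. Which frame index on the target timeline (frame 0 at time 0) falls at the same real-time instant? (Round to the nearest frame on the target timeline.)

frame 129993

Source frame index: (0×3600 + 36×60 + 8) × 24 + 17 = 52049.
Real time: 52049 / (24) = 52049/24 s.
Target frame: (52049/24) × (60000/1001) = 130122500/1001 ≈ 129992.507 → 129993.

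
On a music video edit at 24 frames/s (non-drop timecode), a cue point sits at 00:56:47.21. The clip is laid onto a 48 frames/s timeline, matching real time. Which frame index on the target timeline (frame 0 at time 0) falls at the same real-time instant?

frame 163578

Source frame index: (0×3600 + 56×60 + 47) × 24 + 21 = 81789.
Real time: 81789 / (24) = 27263/8 s.
Target frame: (27263/8) × (48) = 163578.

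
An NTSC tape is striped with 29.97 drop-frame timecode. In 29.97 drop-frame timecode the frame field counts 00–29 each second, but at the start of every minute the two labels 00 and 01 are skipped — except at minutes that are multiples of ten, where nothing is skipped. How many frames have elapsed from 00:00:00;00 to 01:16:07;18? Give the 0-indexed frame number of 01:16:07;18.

136890

Complete 10-minute blocks: 7, each 17982 frames → 125874.
Remaining 6 whole minutes in the current block: 1800 + 5 × 1798 = 10790 frames.
Within the current minute: 7 × 30 + 18 − 2 = 226 (labels ;00/;01 skipped at this minute). Total = 125874 + 10790 + 226 = 136890.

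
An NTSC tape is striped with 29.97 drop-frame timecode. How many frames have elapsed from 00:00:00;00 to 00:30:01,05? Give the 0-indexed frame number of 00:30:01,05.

53981

As if non-drop at 30 labels/s: (0 × 3600 + 30 × 60 + 1) × 30 + 5 = 54035.
Minute boundaries passed: 30; those not divisible by 10: 30 − 3 = 27; dropped labels = 2 × 27 = 54.
Actual frame index = 54035 − 54 = 53981.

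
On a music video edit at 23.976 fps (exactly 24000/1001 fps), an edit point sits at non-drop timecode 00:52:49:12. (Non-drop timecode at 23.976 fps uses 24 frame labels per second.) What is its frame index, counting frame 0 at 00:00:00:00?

Total seconds to the label: (0 × 3600 + 52 × 60 + 49) = 3169.
Frame index = 3169 × 24 + 12 = 76068.

frame 76068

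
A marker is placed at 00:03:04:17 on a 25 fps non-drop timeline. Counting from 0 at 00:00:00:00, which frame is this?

frame 4617

Total seconds to the label: (0 × 3600 + 3 × 60 + 4) = 184.
Frame index = 184 × 25 + 17 = 4617.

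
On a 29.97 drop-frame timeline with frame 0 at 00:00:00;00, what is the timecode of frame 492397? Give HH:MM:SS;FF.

Ten DF minutes hold 17982 frames, so frame 492397 lies in block 27 (frames 485514–503495) with 6883 frames into that block.
The block's first minute is 1800 frames and the rest 1798 each; 6883 frames reaches minute 3, so 27 × 18 + 3 × 2 = 492 labels have been skipped so far.
Adding those back, label number 492397 + 492 = 492889 at 30 labels/s is 16429 s + 19 f = 4 h 33 min 49 s frame 19, i.e. 04:33:49;19.

04:33:49;19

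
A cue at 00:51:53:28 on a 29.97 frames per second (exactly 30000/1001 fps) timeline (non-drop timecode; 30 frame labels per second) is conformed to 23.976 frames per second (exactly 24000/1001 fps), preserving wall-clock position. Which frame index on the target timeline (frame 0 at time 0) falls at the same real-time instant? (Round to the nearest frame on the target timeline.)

frame 74734

Source frame index: (0×3600 + 51×60 + 53) × 30 + 28 = 93418.
Real time: 93418 / (30000/1001) = 46755709/15000 s.
Target frame: (46755709/15000) × (24000/1001) = 373672/5 ≈ 74734.400 → 74734.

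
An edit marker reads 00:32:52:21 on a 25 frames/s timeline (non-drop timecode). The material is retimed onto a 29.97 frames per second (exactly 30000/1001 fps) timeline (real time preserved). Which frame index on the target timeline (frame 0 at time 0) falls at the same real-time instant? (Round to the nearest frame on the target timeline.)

Source frame index: (0×3600 + 32×60 + 52) × 25 + 21 = 49321.
Real time: 49321 / (25) = 49321/25 s.
Target frame: (49321/25) × (30000/1001) = 59185200/1001 ≈ 59126.074 → 59126.

frame 59126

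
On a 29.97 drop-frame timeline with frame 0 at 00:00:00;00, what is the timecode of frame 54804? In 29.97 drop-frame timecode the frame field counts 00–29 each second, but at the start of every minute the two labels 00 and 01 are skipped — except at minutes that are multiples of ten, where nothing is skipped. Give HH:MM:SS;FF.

00:30:28;18

Each 10-minute DF block holds 10 × 60 × 30 − 9 × 2 = 17982 frames. 54804 ÷ 17982 → 3 full blocks, remainder 858.
Within the partial block the first minute is 1800 frames and each further minute 1798, so 0 further minute boundaries passed. Total skipped labels = 18 × 3 + 2 × 0 = 54.
Non-drop label index = 54804 + 54 = 54858; at 30 labels/s that is 00:30:28:18, i.e. DF 00:30:28;18.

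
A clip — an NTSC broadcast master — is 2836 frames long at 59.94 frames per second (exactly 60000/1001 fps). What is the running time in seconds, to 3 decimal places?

Running time = 2836 × 1001/60000 = 709709/15000 s ≈ 47.314 s.

47.314 seconds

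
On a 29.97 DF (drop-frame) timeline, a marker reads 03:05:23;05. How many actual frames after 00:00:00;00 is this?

333361

Complete 10-minute blocks: 18, each 17982 frames → 323676.
Remaining 5 whole minutes in the current block: 1800 + 4 × 1798 = 8992 frames.
Within the current minute: 23 × 30 + 5 − 2 = 693 (labels ;00/;01 skipped at this minute). Total = 323676 + 8992 + 693 = 333361.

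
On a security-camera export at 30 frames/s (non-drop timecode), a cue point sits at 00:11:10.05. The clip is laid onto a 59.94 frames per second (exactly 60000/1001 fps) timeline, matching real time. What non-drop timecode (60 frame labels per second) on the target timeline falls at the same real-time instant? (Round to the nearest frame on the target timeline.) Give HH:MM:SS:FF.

00:11:09:30

Source frame index: (0×3600 + 11×60 + 10) × 30 + 5 = 20105.
Real time: 20105 / (30) = 4021/6 s.
Target frame: (4021/6) × (60000/1001) = 40210000/1001 ≈ 40169.830 → 40170.
At 60 labels/s: frame 40170 → 00:11:09:30.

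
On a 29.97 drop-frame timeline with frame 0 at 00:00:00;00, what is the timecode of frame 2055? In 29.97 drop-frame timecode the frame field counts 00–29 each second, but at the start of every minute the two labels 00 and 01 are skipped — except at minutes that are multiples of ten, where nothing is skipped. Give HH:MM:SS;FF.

Ten DF minutes hold 17982 frames, so frame 2055 lies in block 0 (frames 0–17981) with 2055 frames into that block.
The block's first minute is 1800 frames and the rest 1798 each; 2055 frames reaches minute 1, so 0 × 18 + 1 × 2 = 2 labels have been skipped so far.
Adding those back, label number 2055 + 2 = 2057 at 30 labels/s is 68 s + 17 f = 0 h 1 min 8 s frame 17, i.e. 00:01:08;17.

00:01:08;17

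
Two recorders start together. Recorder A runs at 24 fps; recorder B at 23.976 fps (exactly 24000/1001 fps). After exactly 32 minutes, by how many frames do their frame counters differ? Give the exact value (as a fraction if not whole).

46080/1001 frames

32 min = 1920 s.
A emits 24 × 1920 = 46080 frames; B emits 24000/1001 × 1920 = 46080000/1001.
Difference = 46080/1001 frames (≈ 46.0340); B is behind A.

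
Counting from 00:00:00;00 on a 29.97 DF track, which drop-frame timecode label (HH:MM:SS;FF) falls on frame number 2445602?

22:40:01;20

Ten DF minutes hold 17982 frames, so frame 2445602 lies in block 136 (frames 2445552–2463533) with 50 frames into that block.
The block's first minute is 1800 frames and the rest 1798 each; 50 frames reaches minute 0, so 136 × 18 + 0 × 2 = 2448 labels have been skipped so far.
Adding those back, label number 2445602 + 2448 = 2448050 at 30 labels/s is 81601 s + 20 f = 22 h 40 min 1 s frame 20, i.e. 22:40:01;20.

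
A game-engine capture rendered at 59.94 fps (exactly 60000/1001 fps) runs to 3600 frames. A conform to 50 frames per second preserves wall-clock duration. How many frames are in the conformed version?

3003 frames

Target frames = source frames × (target rate / source rate) = 3600 × (50)/(60000/1001) = 3600 × 1001/1200 = 3003.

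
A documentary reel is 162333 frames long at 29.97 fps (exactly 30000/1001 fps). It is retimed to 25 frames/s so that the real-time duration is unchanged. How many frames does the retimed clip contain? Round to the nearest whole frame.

135413 frames

Frames at target rate = 162333 × (25) / (30000/1001) = 54165111/400 ≈ 135412.777.
Nearest whole frame: 135413.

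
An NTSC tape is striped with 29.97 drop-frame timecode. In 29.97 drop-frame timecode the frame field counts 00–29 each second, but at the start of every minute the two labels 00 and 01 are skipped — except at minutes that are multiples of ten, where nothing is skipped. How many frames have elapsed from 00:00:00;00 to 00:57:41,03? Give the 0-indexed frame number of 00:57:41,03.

103729

Complete 10-minute blocks: 5, each 17982 frames → 89910.
Remaining 7 whole minutes in the current block: 1800 + 6 × 1798 = 12588 frames.
Within the current minute: 41 × 30 + 3 − 2 = 1231 (labels ;00/;01 skipped at this minute). Total = 89910 + 12588 + 1231 = 103729.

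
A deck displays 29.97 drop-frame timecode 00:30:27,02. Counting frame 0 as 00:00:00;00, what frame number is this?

54758

As if non-drop at 30 labels/s: (0 × 3600 + 30 × 60 + 27) × 30 + 2 = 54812.
Minute boundaries passed: 30; those not divisible by 10: 30 − 3 = 27; dropped labels = 2 × 27 = 54.
Actual frame index = 54812 − 54 = 54758.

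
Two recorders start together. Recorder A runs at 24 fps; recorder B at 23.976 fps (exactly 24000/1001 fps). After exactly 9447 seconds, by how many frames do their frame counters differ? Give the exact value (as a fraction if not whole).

A emits 24 × 9447 = 226728 frames; B emits 24000/1001 × 9447 = 226728000/1001.
Difference = 226728/1001 frames (≈ 226.5015); B is behind A.

226728/1001 frames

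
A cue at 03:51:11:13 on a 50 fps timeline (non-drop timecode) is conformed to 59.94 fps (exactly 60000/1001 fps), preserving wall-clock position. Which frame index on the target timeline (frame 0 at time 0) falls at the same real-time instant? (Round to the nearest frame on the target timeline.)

Source frame index: (3×3600 + 51×60 + 11) × 50 + 13 = 693563.
Real time: 693563 / (50) = 693563/50 s.
Target frame: (693563/50) × (60000/1001) = 64021200/77 ≈ 831444.156 → 831444.

frame 831444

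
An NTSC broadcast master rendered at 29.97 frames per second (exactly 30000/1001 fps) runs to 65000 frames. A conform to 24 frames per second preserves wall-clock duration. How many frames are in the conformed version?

Target frames = source frames × (target rate / source rate) = 65000 × (24)/(30000/1001) = 65000 × 1001/1250 = 52052.

52052 frames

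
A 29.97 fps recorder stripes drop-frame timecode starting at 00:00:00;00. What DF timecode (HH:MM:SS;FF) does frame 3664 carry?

Ten DF minutes hold 17982 frames, so frame 3664 lies in block 0 (frames 0–17981) with 3664 frames into that block.
The block's first minute is 1800 frames and the rest 1798 each; 3664 frames reaches minute 2, so 0 × 18 + 2 × 2 = 4 labels have been skipped so far.
Adding those back, label number 3664 + 4 = 3668 at 30 labels/s is 122 s + 8 f = 0 h 2 min 2 s frame 8, i.e. 00:02:02;08.

00:02:02;08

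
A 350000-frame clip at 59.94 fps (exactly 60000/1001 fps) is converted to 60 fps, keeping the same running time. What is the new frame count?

Target frames = source frames × (target rate / source rate) = 350000 × (60)/(60000/1001) = 350000 × 1001/1000 = 350350.

350350 frames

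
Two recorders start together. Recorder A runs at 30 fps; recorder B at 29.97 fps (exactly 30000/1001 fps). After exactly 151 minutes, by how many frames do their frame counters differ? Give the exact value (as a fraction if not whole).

271800/1001 frames

151 min = 9060 s.
A emits 30 × 9060 = 271800 frames; B emits 30000/1001 × 9060 = 271800000/1001.
Difference = 271800/1001 frames (≈ 271.5285); B is behind A.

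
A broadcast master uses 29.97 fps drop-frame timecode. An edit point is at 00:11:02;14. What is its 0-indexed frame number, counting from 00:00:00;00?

Complete 10-minute blocks: 1, each 17982 frames → 17982.
Remaining 1 whole minute in the current block: 1800 + 0 × 1798 = 1800 frames.
Within the current minute: 2 × 30 + 14 − 2 = 72 (labels ;00/;01 skipped at this minute). Total = 17982 + 1800 + 72 = 19854.

19854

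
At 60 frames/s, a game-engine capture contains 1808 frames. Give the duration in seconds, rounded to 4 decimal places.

30.1333 seconds

Running time = 1808 × 1/60 = 452/15 s ≈ 30.1333 s.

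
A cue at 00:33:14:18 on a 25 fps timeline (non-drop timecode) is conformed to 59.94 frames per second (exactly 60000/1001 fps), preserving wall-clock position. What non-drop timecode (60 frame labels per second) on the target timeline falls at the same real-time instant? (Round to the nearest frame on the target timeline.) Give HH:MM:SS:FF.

Source frame index: (0×3600 + 33×60 + 14) × 25 + 18 = 49868.
Real time: 49868 / (25) = 49868/25 s.
Target frame: (49868/25) × (60000/1001) = 1315200/11 ≈ 119563.636 → 119564.
At 60 labels/s: frame 119564 → 00:33:12:44.

00:33:12:44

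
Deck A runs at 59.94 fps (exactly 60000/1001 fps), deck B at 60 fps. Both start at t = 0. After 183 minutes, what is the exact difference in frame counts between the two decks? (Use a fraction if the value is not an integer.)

658800/1001 frames

183 min = 10980 s.
A emits 60000/1001 × 10980 = 658800000/1001 frames; B emits 60 × 10980 = 658800.
Difference = 658800/1001 frames (≈ 658.1419); B is ahead of A.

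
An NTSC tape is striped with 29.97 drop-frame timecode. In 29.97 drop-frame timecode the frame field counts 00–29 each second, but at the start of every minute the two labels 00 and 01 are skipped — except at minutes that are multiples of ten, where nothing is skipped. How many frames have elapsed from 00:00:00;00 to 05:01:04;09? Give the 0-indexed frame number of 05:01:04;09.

As if non-drop at 30 labels/s: (5 × 3600 + 1 × 60 + 4) × 30 + 9 = 541929.
Minute boundaries passed: 301; those not divisible by 10: 301 − 30 = 271; dropped labels = 2 × 271 = 542.
Actual frame index = 541929 − 542 = 541387.

541387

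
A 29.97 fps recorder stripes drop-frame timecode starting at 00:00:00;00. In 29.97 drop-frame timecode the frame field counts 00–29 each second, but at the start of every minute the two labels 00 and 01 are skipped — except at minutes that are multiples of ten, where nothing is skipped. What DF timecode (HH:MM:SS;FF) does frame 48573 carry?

Ten DF minutes hold 17982 frames, so frame 48573 lies in block 2 (frames 35964–53945) with 12609 frames into that block.
The block's first minute is 1800 frames and the rest 1798 each; 12609 frames reaches minute 7, so 2 × 18 + 7 × 2 = 50 labels have been skipped so far.
Adding those back, label number 48573 + 50 = 48623 at 30 labels/s is 1620 s + 23 f = 0 h 27 min 0 s frame 23, i.e. 00:27:00;23.

00:27:00;23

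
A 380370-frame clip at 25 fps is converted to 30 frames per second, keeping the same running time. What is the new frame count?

Target frames = source frames × (target rate / source rate) = 380370 × (30)/(25) = 380370 × 6/5 = 456444.

456444 frames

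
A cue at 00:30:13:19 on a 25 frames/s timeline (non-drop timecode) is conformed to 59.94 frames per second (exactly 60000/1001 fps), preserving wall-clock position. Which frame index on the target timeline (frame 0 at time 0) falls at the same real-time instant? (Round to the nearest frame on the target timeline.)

frame 108717

Source frame index: (0×3600 + 30×60 + 13) × 25 + 19 = 45344.
Real time: 45344 / (25) = 45344/25 s.
Target frame: (45344/25) × (60000/1001) = 8371200/77 ≈ 108716.883 → 108717.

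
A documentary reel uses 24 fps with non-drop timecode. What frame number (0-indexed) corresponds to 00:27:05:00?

Total seconds to the label: (0 × 3600 + 27 × 60 + 5) = 1625.
Frame index = 1625 × 24 + 0 = 39000.

39000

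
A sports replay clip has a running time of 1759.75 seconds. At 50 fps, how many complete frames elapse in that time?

87987 frames

Frames = 1759.75 × 50 = 175975/2 ≈ 87987.5000.
Complete frames: 87987.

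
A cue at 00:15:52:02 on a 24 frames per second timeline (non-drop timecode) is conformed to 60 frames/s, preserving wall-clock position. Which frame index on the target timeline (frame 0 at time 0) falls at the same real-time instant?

Source frame index: (0×3600 + 15×60 + 52) × 24 + 2 = 22850.
Real time: 22850 / (24) = 11425/12 s.
Target frame: (11425/12) × (60) = 57125.

frame 57125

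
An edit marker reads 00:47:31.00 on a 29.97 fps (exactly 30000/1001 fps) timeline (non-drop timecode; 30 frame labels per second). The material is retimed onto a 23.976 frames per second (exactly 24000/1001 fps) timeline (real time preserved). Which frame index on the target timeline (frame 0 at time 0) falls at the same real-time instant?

frame 68424

Source frame index: (0×3600 + 47×60 + 31) × 30 + 0 = 85530.
Real time: 85530 / (30000/1001) = 2853851/1000 s.
Target frame: (2853851/1000) × (24000/1001) = 68424.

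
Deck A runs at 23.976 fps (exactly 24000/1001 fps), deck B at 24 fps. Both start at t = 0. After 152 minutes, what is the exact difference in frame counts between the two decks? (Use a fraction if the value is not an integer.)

152 min = 9120 s.
A emits 24000/1001 × 9120 = 218880000/1001 frames; B emits 24 × 9120 = 218880.
Difference = 218880/1001 frames (≈ 218.6613); B is ahead of A.

218880/1001 frames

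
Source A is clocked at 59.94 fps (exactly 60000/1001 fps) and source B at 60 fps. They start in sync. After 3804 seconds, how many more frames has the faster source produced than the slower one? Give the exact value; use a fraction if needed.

228240/1001 frames

A emits 60000/1001 × 3804 = 228240000/1001 frames; B emits 60 × 3804 = 228240.
Difference = 228240/1001 frames (≈ 228.0120); B is ahead of A.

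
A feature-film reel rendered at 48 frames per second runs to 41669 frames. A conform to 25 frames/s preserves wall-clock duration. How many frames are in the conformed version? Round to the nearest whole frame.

Frames at target rate = 41669 × (25) / (48) = 1041725/48 ≈ 21702.604.
Nearest whole frame: 21703.

21703 frames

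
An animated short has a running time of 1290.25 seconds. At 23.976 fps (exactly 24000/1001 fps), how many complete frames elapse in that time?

30935 frames

Frames = 1290.25 × 24000/1001 = 2382000/77 ≈ 30935.0649.
Complete frames: 30935.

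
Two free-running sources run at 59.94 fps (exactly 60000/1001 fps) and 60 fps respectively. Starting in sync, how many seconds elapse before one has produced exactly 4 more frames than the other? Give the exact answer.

The gap grows by |60 − 60000/1001| = 60/1001 frames per second.
Time for a 4-frame gap: 4 ÷ (60/1001) = 1001/15 s.

1001/15 seconds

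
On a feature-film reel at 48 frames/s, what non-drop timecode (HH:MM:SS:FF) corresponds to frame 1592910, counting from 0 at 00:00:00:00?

1592910 ÷ 48 = 33185 full seconds, remainder 30 frames.
33185 s = 9 h 13 min 5 s.
Timecode: 09:13:05:30.

09:13:05:30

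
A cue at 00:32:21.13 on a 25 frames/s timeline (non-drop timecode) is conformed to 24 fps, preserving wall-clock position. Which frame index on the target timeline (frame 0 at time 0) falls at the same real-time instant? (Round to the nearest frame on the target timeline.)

Source frame index: (0×3600 + 32×60 + 21) × 25 + 13 = 48538.
Real time: 48538 / (25) = 48538/25 s.
Target frame: (48538/25) × (24) = 1164912/25 ≈ 46596.480 → 46596.

frame 46596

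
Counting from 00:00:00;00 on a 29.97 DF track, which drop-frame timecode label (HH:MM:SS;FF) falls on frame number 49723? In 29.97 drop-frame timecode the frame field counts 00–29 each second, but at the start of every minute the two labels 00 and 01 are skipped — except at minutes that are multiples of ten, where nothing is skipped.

00:27:39;03

Each 10-minute DF block holds 10 × 60 × 30 − 9 × 2 = 17982 frames. 49723 ÷ 17982 → 2 full blocks, remainder 13759.
Within the partial block the first minute is 1800 frames and each further minute 1798, so 7 further minute boundaries passed. Total skipped labels = 18 × 2 + 2 × 7 = 50.
Non-drop label index = 49723 + 50 = 49773; at 30 labels/s that is 00:27:39:03, i.e. DF 00:27:39;03.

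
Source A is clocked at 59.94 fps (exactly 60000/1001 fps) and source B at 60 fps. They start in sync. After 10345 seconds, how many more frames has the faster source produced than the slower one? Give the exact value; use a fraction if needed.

620700/1001 frames

A emits 60000/1001 × 10345 = 620700000/1001 frames; B emits 60 × 10345 = 620700.
Difference = 620700/1001 frames (≈ 620.0799); B is ahead of A.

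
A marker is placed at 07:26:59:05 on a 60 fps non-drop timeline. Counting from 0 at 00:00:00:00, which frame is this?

Total seconds to the label: (7 × 3600 + 26 × 60 + 59) = 26819.
Frame index = 26819 × 60 + 5 = 1609145.

frame 1609145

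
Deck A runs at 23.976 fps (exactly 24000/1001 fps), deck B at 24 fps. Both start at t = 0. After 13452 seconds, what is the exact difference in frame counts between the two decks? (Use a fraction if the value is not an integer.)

A emits 24000/1001 × 13452 = 322848000/1001 frames; B emits 24 × 13452 = 322848.
Difference = 322848/1001 frames (≈ 322.5255); B is ahead of A.

322848/1001 frames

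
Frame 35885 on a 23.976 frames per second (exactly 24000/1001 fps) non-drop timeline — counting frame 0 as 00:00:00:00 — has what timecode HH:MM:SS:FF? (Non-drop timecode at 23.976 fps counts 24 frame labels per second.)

35885 ÷ 24 = 1495 full seconds, remainder 5 frames.
1495 s = 0 h 24 min 55 s.
Timecode: 00:24:55:05.

00:24:55:05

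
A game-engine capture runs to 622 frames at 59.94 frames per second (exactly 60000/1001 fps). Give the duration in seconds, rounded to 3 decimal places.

Running time = 622 × 1001/60000 = 311311/30000 s ≈ 10.377 s.

10.377 seconds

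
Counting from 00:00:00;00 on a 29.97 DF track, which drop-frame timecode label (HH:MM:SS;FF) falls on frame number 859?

Each 10-minute DF block holds 10 × 60 × 30 − 9 × 2 = 17982 frames. 859 ÷ 17982 → 0 full blocks, remainder 859.
Within the partial block the first minute is 1800 frames and each further minute 1798, so 0 further minute boundaries passed. Total skipped labels = 18 × 0 + 2 × 0 = 0.
Non-drop label index = 859 + 0 = 859; at 30 labels/s that is 00:00:28:19, i.e. DF 00:00:28;19.

00:00:28;19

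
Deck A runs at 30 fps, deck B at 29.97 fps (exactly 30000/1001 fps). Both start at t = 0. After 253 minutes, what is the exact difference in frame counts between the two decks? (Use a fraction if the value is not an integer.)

253 min = 15180 s.
A emits 30 × 15180 = 455400 frames; B emits 30000/1001 × 15180 = 41400000/91.
Difference = 41400/91 frames (≈ 454.9451); B is behind A.

41400/91 frames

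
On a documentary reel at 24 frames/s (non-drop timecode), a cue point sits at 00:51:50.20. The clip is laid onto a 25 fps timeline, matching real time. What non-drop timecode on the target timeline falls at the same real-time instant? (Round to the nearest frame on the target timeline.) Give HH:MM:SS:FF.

00:51:50:21

Source frame index: (0×3600 + 51×60 + 50) × 24 + 20 = 74660.
Real time: 74660 / (24) = 18665/6 s.
Target frame: (18665/6) × (25) = 466625/6 ≈ 77770.833 → 77771.
At 25 labels/s: frame 77771 → 00:51:50:21.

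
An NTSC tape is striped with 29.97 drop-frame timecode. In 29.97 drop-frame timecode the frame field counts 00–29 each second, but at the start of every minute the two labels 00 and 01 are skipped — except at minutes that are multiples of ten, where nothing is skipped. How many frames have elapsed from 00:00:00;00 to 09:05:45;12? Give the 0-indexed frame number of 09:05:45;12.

981380

As if non-drop at 30 labels/s: (9 × 3600 + 5 × 60 + 45) × 30 + 12 = 982362.
Minute boundaries passed: 545; those not divisible by 10: 545 − 54 = 491; dropped labels = 2 × 491 = 982.
Actual frame index = 982362 − 982 = 981380.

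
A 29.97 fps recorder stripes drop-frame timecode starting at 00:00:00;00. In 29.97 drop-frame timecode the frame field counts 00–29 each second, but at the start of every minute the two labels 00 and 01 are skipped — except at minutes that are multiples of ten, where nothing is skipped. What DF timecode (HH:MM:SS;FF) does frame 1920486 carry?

17:48:00;10

Each 10-minute DF block holds 10 × 60 × 30 − 9 × 2 = 17982 frames. 1920486 ÷ 17982 → 106 full blocks, remainder 14394.
Within the partial block the first minute is 1800 frames and each further minute 1798, so 8 further minute boundaries passed. Total skipped labels = 18 × 106 + 2 × 8 = 1924.
Non-drop label index = 1920486 + 1924 = 1922410; at 30 labels/s that is 17:48:00:10, i.e. DF 17:48:00;10.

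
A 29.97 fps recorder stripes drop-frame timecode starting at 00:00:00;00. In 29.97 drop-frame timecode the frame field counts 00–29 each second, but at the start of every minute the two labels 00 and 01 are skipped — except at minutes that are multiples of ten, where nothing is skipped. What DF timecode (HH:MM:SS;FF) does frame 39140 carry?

Each 10-minute DF block holds 10 × 60 × 30 − 9 × 2 = 17982 frames. 39140 ÷ 17982 → 2 full blocks, remainder 3176.
Within the partial block the first minute is 1800 frames and each further minute 1798, so 1 further minute boundary passed. Total skipped labels = 18 × 2 + 2 × 1 = 38.
Non-drop label index = 39140 + 38 = 39178; at 30 labels/s that is 00:21:45:28, i.e. DF 00:21:45;28.

00:21:45;28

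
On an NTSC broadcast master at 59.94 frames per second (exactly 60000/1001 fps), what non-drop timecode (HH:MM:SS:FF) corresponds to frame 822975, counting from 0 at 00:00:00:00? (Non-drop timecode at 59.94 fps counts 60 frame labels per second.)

03:48:36:15

822975 ÷ 60 = 13716 full seconds, remainder 15 frames.
13716 s = 3 h 48 min 36 s.
Timecode: 03:48:36:15.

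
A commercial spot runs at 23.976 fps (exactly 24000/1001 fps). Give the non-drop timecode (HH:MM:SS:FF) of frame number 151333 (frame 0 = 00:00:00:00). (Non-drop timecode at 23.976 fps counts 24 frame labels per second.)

01:45:05:13

151333 ÷ 24 = 6305 full seconds, remainder 13 frames.
6305 s = 1 h 45 min 5 s.
Timecode: 01:45:05:13.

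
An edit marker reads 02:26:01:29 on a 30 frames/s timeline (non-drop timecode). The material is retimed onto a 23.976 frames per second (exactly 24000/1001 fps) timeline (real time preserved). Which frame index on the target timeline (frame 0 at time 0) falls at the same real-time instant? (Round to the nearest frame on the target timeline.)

frame 210077

Source frame index: (2×3600 + 26×60 + 1) × 30 + 29 = 262859.
Real time: 262859 / (30) = 262859/30 s.
Target frame: (262859/30) × (24000/1001) = 210287200/1001 ≈ 210077.123 → 210077.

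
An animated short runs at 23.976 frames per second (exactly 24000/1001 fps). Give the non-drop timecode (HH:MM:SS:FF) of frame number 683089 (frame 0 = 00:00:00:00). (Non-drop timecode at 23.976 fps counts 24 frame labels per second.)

07:54:22:01

683089 ÷ 24 = 28462 full seconds, remainder 1 frame.
28462 s = 7 h 54 min 22 s.
Timecode: 07:54:22:01.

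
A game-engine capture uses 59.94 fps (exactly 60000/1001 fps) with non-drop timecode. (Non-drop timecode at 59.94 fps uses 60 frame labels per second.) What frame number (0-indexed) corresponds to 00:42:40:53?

Total seconds to the label: (0 × 3600 + 42 × 60 + 40) = 2560.
Frame index = 2560 × 60 + 53 = 153653.

frame 153653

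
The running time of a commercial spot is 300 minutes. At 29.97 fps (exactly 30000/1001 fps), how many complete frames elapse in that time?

300 min = 18000 s.
Frames = 18000 × 30000/1001 = 540000000/1001 ≈ 539460.5395.
Complete frames: 539460.

539460 frames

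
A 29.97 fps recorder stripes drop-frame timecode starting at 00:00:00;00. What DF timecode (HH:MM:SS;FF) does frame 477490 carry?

Ten DF minutes hold 17982 frames, so frame 477490 lies in block 26 (frames 467532–485513) with 9958 frames into that block.
The block's first minute is 1800 frames and the rest 1798 each; 9958 frames reaches minute 5, so 26 × 18 + 5 × 2 = 478 labels have been skipped so far.
Adding those back, label number 477490 + 478 = 477968 at 30 labels/s is 15932 s + 8 f = 4 h 25 min 32 s frame 8, i.e. 04:25:32;08.

04:25:32;08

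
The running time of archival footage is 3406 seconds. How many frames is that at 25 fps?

Frames = 3406 × 25 = 85150.

85150 frames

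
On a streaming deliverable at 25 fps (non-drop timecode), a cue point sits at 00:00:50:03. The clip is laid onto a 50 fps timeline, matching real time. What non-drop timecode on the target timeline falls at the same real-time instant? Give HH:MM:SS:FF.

Source frame index: (0×3600 + 0×60 + 50) × 25 + 3 = 1253.
Real time: 1253 / (25) = 1253/25 s.
Target frame: (1253/25) × (50) = 2506.
At 50 labels/s: frame 2506 → 00:00:50:06.

00:00:50:06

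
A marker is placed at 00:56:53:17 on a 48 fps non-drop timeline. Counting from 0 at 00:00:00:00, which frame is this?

163841

Total seconds to the label: (0 × 3600 + 56 × 60 + 53) = 3413.
Frame index = 3413 × 48 + 17 = 163841.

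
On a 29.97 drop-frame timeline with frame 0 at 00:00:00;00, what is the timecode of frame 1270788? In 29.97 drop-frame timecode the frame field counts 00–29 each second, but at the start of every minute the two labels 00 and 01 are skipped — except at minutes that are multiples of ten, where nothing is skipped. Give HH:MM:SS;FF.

11:46:42;00

Ten DF minutes hold 17982 frames, so frame 1270788 lies in block 70 (frames 1258740–1276721) with 12048 frames into that block.
The block's first minute is 1800 frames and the rest 1798 each; 12048 frames reaches minute 6, so 70 × 18 + 6 × 2 = 1272 labels have been skipped so far.
Adding those back, label number 1270788 + 1272 = 1272060 at 30 labels/s is 42402 s + 0 f = 11 h 46 min 42 s frame 0, i.e. 11:46:42;00.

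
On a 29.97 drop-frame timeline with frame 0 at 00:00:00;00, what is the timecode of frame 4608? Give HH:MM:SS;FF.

Each 10-minute DF block holds 10 × 60 × 30 − 9 × 2 = 17982 frames. 4608 ÷ 17982 → 0 full blocks, remainder 4608.
Within the partial block the first minute is 1800 frames and each further minute 1798, so 2 further minute boundaries passed. Total skipped labels = 18 × 0 + 2 × 2 = 4.
Non-drop label index = 4608 + 4 = 4612; at 30 labels/s that is 00:02:33:22, i.e. DF 00:02:33;22.

00:02:33;22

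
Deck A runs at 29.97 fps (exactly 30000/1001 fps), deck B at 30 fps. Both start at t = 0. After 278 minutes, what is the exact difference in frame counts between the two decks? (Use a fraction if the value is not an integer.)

278 min = 16680 s.
A emits 30000/1001 × 16680 = 500400000/1001 frames; B emits 30 × 16680 = 500400.
Difference = 500400/1001 frames (≈ 499.9001); B is ahead of A.

500400/1001 frames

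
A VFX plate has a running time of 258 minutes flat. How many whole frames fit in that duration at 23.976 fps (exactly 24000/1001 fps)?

258 min = 15480 s.
Frames = 15480 × 24000/1001 = 371520000/1001 ≈ 371148.8511.
Complete frames: 371148.

371148 frames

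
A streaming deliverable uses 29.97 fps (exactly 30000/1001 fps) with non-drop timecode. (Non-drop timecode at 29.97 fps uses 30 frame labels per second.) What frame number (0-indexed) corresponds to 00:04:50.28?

Total seconds to the label: (0 × 3600 + 4 × 60 + 50) = 290.
Frame index = 290 × 30 + 28 = 8728.

frame 8728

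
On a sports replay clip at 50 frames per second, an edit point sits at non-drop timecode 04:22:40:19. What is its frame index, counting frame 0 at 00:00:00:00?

Total seconds to the label: (4 × 3600 + 22 × 60 + 40) = 15760.
Frame index = 15760 × 50 + 19 = 788019.

frame 788019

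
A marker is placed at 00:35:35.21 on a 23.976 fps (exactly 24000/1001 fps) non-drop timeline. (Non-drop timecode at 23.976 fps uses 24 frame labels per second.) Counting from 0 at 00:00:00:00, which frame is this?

Total seconds to the label: (0 × 3600 + 35 × 60 + 35) = 2135.
Frame index = 2135 × 24 + 21 = 51261.

frame 51261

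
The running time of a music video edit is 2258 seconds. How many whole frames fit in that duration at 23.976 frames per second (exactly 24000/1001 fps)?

54137 frames

Frames = 2258 × 24000/1001 = 54192000/1001 ≈ 54137.8621.
Complete frames: 54137.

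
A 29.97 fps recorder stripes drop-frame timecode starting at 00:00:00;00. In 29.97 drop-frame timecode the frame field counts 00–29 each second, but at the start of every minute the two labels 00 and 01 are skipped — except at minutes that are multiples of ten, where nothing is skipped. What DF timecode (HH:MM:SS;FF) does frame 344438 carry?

Each 10-minute DF block holds 10 × 60 × 30 − 9 × 2 = 17982 frames. 344438 ÷ 17982 → 19 full blocks, remainder 2780.
Within the partial block the first minute is 1800 frames and each further minute 1798, so 1 further minute boundary passed. Total skipped labels = 18 × 19 + 2 × 1 = 344.
Non-drop label index = 344438 + 344 = 344782; at 30 labels/s that is 03:11:32:22, i.e. DF 03:11:32;22.

03:11:32;22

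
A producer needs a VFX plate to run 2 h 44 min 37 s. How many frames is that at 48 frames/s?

2 h 44 min 37 s = 9877 s.
Frames = 9877 × 48 = 474096.

474096 frames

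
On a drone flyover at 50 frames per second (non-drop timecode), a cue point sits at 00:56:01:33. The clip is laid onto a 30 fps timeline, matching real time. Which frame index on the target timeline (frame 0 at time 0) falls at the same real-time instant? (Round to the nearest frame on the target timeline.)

Source frame index: (0×3600 + 56×60 + 1) × 50 + 33 = 168083.
Real time: 168083 / (50) = 168083/50 s.
Target frame: (168083/50) × (30) = 504249/5 ≈ 100849.800 → 100850.

frame 100850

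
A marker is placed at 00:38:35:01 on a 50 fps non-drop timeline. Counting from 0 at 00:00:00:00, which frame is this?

Total seconds to the label: (0 × 3600 + 38 × 60 + 35) = 2315.
Frame index = 2315 × 50 + 1 = 115751.

115751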